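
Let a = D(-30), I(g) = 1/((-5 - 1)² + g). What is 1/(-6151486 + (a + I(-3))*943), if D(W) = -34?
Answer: -33/204056141 ≈ -1.6172e-7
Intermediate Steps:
I(g) = 1/(36 + g) (I(g) = 1/((-6)² + g) = 1/(36 + g))
a = -34
1/(-6151486 + (a + I(-3))*943) = 1/(-6151486 + (-34 + 1/(36 - 3))*943) = 1/(-6151486 + (-34 + 1/33)*943) = 1/(-6151486 - 1121/33*943) = 1/(-6151486 - 1057103/33) = 1/(-204056141/33) = -33/204056141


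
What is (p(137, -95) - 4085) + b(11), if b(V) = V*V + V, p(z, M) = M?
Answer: -4048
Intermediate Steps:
b(V) = V + V² (b(V) = V² + V = V + V²)
(p(137, -95) - 4085) + b(11) = (-95 - 4085) + 11*(1 + 11) = -4180 + 11*12 = -4180 + 132 = -4048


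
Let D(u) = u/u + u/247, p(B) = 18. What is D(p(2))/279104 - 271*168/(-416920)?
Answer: 56049126269/513248532160 ≈ 0.10920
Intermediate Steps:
D(u) = 1 + u/247 (D(u) = 1 + u*(1/247) = 1 + u/247)
D(p(2))/279104 - 271*168/(-416920) = (1 + (1/247)*18)/279104 - 271*168/(-416920) = (1 + 18/247)*(1/279104) - 45528*(-1/416920) = (265/247)*(1/279104) + 813/7445 = 265/68938688 + 813/7445 = 56049126269/513248532160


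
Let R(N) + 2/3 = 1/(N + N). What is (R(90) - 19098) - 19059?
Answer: -6868379/180 ≈ -38158.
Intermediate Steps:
R(N) = -⅔ + 1/(2*N) (R(N) = -⅔ + 1/(N + N) = -⅔ + 1/(2*N))
(R(90) - 19098) - 19059 = ((⅙)*(3 - 4*90)/90 - 19098) - 19059 = ((⅙)*(1/90)*(3 - 360) - 19098) - 19059 = ((⅙)*(1/90)*(-357) - 19098) - 19059 = (-119/180 - 19098) - 19059 = -3437759/180 - 19059 = -6868379/180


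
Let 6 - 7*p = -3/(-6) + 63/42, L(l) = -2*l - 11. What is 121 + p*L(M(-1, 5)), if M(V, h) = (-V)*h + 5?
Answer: 723/7 ≈ 103.29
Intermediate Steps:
M(V, h) = 5 - V*h (M(V, h) = -V*h + 5 = 5 - V*h)
L(l) = -11 - 2*l
p = 4/7 (p = 6/7 - (-3/(-6) + 63/42)/7 = 6/7 - (-3*(-⅙) + 63*(1/42))/7 = 6/7 - (½ + 3/2)/7 = 6/7 - ⅐*2 = 6/7 - 2/7 = 4/7 ≈ 0.57143)
121 + p*L(M(-1, 5)) = 121 + 4*(-11 - 2*(5 - 1*(-1)*5))/7 = 121 + 4*(-11 - 2*(5 + 5))/7 = 121 + 4*(-11 - 2*10)/7 = 121 + 4*(-11 - 20)/7 = 121 + (4/7)*(-31) = 121 - 124/7 = 723/7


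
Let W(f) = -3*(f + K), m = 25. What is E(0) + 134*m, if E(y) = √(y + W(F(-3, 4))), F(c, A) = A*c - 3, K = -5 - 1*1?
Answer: 3350 + 3*√7 ≈ 3357.9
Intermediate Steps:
K = -6 (K = -5 - 1 = -6)
F(c, A) = -3 + A*c
W(f) = 18 - 3*f (W(f) = -3*(f - 6) = -3*(-6 + f) = 18 - 3*f)
E(y) = √(63 + y) (E(y) = √(y + (18 - 3*(-3 + 4*(-3)))) = √(y + (18 - 3*(-3 - 12))) = √(y + (18 - 3*(-15))) = √(y + (18 + 45)) = √(y + 63) = √(63 + y))
E(0) + 134*m = √(63 + 0) + 134*25 = √63 + 3350 = 3*√7 + 3350 = 3350 + 3*√7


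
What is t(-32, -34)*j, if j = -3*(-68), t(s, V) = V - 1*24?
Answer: -11832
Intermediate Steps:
t(s, V) = -24 + V (t(s, V) = V - 24 = -24 + V)
j = 204
t(-32, -34)*j = (-24 - 34)*204 = -58*204 = -11832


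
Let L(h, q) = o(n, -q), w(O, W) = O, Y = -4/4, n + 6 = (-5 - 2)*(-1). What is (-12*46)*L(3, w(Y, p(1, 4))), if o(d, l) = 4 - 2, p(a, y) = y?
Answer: -1104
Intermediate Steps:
n = 1 (n = -6 + (-5 - 2)*(-1) = -6 - 7*(-1) = -6 + 7 = 1)
Y = -1 (Y = -4*1/4 = -1)
o(d, l) = 2
L(h, q) = 2
(-12*46)*L(3, w(Y, p(1, 4))) = -12*46*2 = -552*2 = -1104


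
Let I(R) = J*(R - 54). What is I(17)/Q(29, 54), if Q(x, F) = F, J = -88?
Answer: 1628/27 ≈ 60.296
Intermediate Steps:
I(R) = 4752 - 88*R (I(R) = -88*(R - 54) = -88*(-54 + R) = 4752 - 88*R)
I(17)/Q(29, 54) = (4752 - 88*17)/54 = (4752 - 1496)*(1/54) = 3256*(1/54) = 1628/27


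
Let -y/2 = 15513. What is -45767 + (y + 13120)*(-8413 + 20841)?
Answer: -222581535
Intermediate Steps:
y = -31026 (y = -2*15513 = -31026)
-45767 + (y + 13120)*(-8413 + 20841) = -45767 + (-31026 + 13120)*(-8413 + 20841) = -45767 - 17906*12428 = -45767 - 222535768 = -222581535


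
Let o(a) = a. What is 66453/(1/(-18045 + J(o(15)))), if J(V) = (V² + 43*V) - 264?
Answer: -1158873867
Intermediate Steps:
J(V) = -264 + V² + 43*V
66453/(1/(-18045 + J(o(15)))) = 66453/(1/(-18045 + (-264 + 15² + 43*15))) = 66453/(1/(-18045 + (-264 + 225 + 645))) = 66453/(1/(-18045 + 606)) = 66453/(1/(-17439)) = 66453/(-1/17439) = 66453*(-17439) = -1158873867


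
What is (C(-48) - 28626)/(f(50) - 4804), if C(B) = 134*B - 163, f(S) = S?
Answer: 35221/4754 ≈ 7.4087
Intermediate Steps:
C(B) = -163 + 134*B
(C(-48) - 28626)/(f(50) - 4804) = ((-163 + 134*(-48)) - 28626)/(50 - 4804) = ((-163 - 6432) - 28626)/(-4754) = (-6595 - 28626)*(-1/4754) = -35221*(-1/4754) = 35221/4754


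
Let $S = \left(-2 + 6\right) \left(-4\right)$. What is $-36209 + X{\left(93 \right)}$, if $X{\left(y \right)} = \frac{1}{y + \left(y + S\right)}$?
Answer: $- \frac{6155529}{170} \approx -36209.0$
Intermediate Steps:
$S = -16$ ($S = 4 \left(-4\right) = -16$)
$X{\left(y \right)} = \frac{1}{-16 + 2 y}$ ($X{\left(y \right)} = \frac{1}{y + \left(y - 16\right)} = \frac{1}{y + \left(-16 + y\right)} = \frac{1}{-16 + 2 y}$)
$-36209 + X{\left(93 \right)} = -36209 + \frac{1}{2 \left(-8 + 93\right)} = -36209 + \frac{1}{2 \cdot 85} = -36209 + \frac{1}{2} \cdot \frac{1}{85} = -36209 + \frac{1}{170} = - \frac{6155529}{170}$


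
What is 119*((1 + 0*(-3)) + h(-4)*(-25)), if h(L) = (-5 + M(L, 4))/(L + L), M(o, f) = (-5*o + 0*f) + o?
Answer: 33677/8 ≈ 4209.6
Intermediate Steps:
M(o, f) = -4*o (M(o, f) = (-5*o + 0) + o = -5*o + o = -4*o)
h(L) = (-5 - 4*L)/(2*L) (h(L) = (-5 - 4*L)/(L + L) = (-5 - 4*L)/((2*L)) = (-5 - 4*L)*(1/(2*L)) = (-5 - 4*L)/(2*L))
119*((1 + 0*(-3)) + h(-4)*(-25)) = 119*((1 + 0*(-3)) + (-2 - 5/2/(-4))*(-25)) = 119*((1 + 0) + (-2 - 5/2*(-¼))*(-25)) = 119*(1 + (-2 + 5/8)*(-25)) = 119*(1 - 11/8*(-25)) = 119*(1 + 275/8) = 119*(283/8) = 33677/8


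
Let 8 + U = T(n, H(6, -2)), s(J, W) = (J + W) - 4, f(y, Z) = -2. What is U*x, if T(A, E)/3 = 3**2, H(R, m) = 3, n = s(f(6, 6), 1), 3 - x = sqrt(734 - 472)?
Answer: 57 - 19*sqrt(262) ≈ -250.54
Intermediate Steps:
x = 3 - sqrt(262) (x = 3 - sqrt(734 - 472) = 3 - sqrt(262) ≈ -13.186)
s(J, W) = -4 + J + W
n = -5 (n = -4 - 2 + 1 = -5)
T(A, E) = 27 (T(A, E) = 3*3**2 = 3*9 = 27)
U = 19 (U = -8 + 27 = 19)
U*x = 19*(3 - sqrt(262)) = 57 - 19*sqrt(262)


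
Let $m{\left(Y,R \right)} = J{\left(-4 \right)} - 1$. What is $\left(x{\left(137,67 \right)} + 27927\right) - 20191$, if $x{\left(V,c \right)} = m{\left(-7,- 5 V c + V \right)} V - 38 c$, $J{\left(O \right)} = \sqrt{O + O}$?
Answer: $5053 + 274 i \sqrt{2} \approx 5053.0 + 387.49 i$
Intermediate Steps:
$J{\left(O \right)} = \sqrt{2} \sqrt{O}$ ($J{\left(O \right)} = \sqrt{2 O} = \sqrt{2} \sqrt{O}$)
$m{\left(Y,R \right)} = -1 + 2 i \sqrt{2}$ ($m{\left(Y,R \right)} = \sqrt{2} \sqrt{-4} - 1 = \sqrt{2} \cdot 2 i - 1 = 2 i \sqrt{2} - 1 = -1 + 2 i \sqrt{2}$)
$x{\left(V,c \right)} = - 38 c + V \left(-1 + 2 i \sqrt{2}\right)$ ($x{\left(V,c \right)} = \left(-1 + 2 i \sqrt{2}\right) V - 38 c = V \left(-1 + 2 i \sqrt{2}\right) - 38 c = - 38 c + V \left(-1 + 2 i \sqrt{2}\right)$)
$\left(x{\left(137,67 \right)} + 27927\right) - 20191 = \left(\left(\left(-1\right) 137 - 2546 + 2 i 137 \sqrt{2}\right) + 27927\right) - 20191 = \left(\left(-137 - 2546 + 274 i \sqrt{2}\right) + 27927\right) - 20191 = \left(\left(-2683 + 274 i \sqrt{2}\right) + 27927\right) - 20191 = \left(25244 + 274 i \sqrt{2}\right) - 20191 = 5053 + 274 i \sqrt{2}$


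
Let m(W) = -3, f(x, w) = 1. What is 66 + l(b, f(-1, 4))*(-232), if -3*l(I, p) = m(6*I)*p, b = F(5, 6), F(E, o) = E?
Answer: -166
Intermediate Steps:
b = 5
l(I, p) = p (l(I, p) = -(-1)*p = p)
66 + l(b, f(-1, 4))*(-232) = 66 + 1*(-232) = 66 - 232 = -166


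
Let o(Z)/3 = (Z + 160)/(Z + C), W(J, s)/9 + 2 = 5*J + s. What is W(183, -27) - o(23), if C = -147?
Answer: 989325/124 ≈ 7978.4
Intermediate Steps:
W(J, s) = -18 + 9*s + 45*J (W(J, s) = -18 + 9*(5*J + s) = -18 + 9*(s + 5*J) = -18 + (9*s + 45*J) = -18 + 9*s + 45*J)
o(Z) = 3*(160 + Z)/(-147 + Z) (o(Z) = 3*((Z + 160)/(Z - 147)) = 3*((160 + Z)/(-147 + Z)) = 3*(160 + Z)/(-147 + Z))
W(183, -27) - o(23) = (-18 + 9*(-27) + 45*183) - 3*(160 + 23)/(-147 + 23) = (-18 - 243 + 8235) - 3*183/(-124) = 7974 - 3*(-1)*183/124 = 7974 - 1*(-549/124) = 7974 + 549/124 = 989325/124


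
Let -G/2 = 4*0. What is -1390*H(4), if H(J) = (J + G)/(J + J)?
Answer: -695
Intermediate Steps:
G = 0 (G = -8*0 = -2*0 = 0)
H(J) = ½ (H(J) = (J + 0)/(J + J) = J/((2*J)) = J*(1/(2*J)) = ½)
-1390*H(4) = -1390*½ = -695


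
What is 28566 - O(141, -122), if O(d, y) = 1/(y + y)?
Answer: 6970105/244 ≈ 28566.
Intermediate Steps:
O(d, y) = 1/(2*y)
28566 - O(141, -122) = 28566 - 1/(2*(-122)) = 28566 - (-1)/(2*122) = 28566 - 1*(-1/244) = 28566 + 1/244 = 6970105/244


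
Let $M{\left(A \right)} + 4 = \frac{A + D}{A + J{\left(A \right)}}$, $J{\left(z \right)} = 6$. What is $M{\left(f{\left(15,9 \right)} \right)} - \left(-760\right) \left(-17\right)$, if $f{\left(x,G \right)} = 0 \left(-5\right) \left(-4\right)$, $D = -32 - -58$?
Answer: $- \frac{38759}{3} \approx -12920.0$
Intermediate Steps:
$D = 26$ ($D = -32 + 58 = 26$)
$f{\left(x,G \right)} = 0$ ($f{\left(x,G \right)} = 0 \left(-4\right) = 0$)
$M{\left(A \right)} = -4 + \frac{26 + A}{6 + A}$ ($M{\left(A \right)} = -4 + \frac{A + 26}{A + 6} = -4 + \frac{26 + A}{6 + A}$)
$M{\left(f{\left(15,9 \right)} \right)} - \left(-760\right) \left(-17\right) = \frac{2 - 0}{6 + 0} - \left(-760\right) \left(-17\right) = \frac{2 + 0}{6} - 12920 = \frac{1}{6} \cdot 2 - 12920 = \frac{1}{3} - 12920 = - \frac{38759}{3}$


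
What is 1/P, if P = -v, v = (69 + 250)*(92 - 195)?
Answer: 1/32857 ≈ 3.0435e-5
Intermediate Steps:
v = -32857 (v = 319*(-103) = -32857)
P = 32857 (P = -1*(-32857) = 32857)
1/P = 1/32857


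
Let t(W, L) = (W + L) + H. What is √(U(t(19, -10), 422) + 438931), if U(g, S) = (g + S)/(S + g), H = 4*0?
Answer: 2*√109733 ≈ 662.52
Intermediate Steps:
H = 0
t(W, L) = L + W (t(W, L) = (W + L) + 0 = (L + W) + 0 = L + W)
U(g, S) = 1 (U(g, S) = (S + g)/(S + g) = 1)
√(U(t(19, -10), 422) + 438931) = √(1 + 438931) = √438932 = 2*√109733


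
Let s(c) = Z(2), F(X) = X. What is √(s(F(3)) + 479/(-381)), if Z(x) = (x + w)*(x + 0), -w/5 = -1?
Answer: √1849755/381 ≈ 3.5697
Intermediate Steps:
w = 5 (w = -5*(-1) = 5)
Z(x) = x*(5 + x) (Z(x) = (x + 5)*(x + 0) = (5 + x)*x = x*(5 + x))
s(c) = 14 (s(c) = 2*(5 + 2) = 2*7 = 14)
√(s(F(3)) + 479/(-381)) = √(14 + 479/(-381)) = √(14 + 479*(-1/381)) = √(14 - 479/381) = √(4855/381) = √1849755/381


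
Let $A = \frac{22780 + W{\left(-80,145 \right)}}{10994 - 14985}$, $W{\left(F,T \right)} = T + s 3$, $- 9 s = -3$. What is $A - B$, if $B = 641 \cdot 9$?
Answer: $- \frac{23047005}{3991} \approx -5774.7$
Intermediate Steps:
$s = \frac{1}{3}$ ($s = \left(- \frac{1}{9}\right) \left(-3\right) = \frac{1}{3} \approx 0.33333$)
$W{\left(F,T \right)} = 1 + T$ ($W{\left(F,T \right)} = T + \frac{1}{3} \cdot 3 = T + 1 = 1 + T$)
$B = 5769$
$A = - \frac{22926}{3991}$ ($A = \frac{22780 + \left(1 + 145\right)}{10994 - 14985} = \frac{22780 + 146}{-3991} = 22926 \left(- \frac{1}{3991}\right) = - \frac{22926}{3991} \approx -5.7444$)
$A - B = - \frac{22926}{3991} - 5769 = - \frac{23047005}{3991}$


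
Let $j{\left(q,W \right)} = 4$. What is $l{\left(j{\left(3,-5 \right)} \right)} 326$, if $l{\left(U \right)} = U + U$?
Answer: $2608$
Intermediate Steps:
$l{\left(U \right)} = 2 U$
$l{\left(j{\left(3,-5 \right)} \right)} 326 = 2 \cdot 4 \cdot 326 = 8 \cdot 326 = 2608$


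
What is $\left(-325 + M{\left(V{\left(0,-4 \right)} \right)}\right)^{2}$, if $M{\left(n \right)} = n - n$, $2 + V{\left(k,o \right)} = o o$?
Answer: $105625$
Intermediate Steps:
$V{\left(k,o \right)} = -2 + o^{2}$ ($V{\left(k,o \right)} = -2 + o o = -2 + o^{2}$)
$M{\left(n \right)} = 0$
$\left(-325 + M{\left(V{\left(0,-4 \right)} \right)}\right)^{2} = \left(-325 + 0\right)^{2} = \left(-325\right)^{2} = 105625$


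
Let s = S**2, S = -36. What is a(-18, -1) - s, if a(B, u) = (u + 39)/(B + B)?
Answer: -23347/18 ≈ -1297.1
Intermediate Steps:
a(B, u) = (39 + u)/(2*B) (a(B, u) = (39 + u)/((2*B)) = (39 + u)*(1/(2*B)) = (39 + u)/(2*B))
s = 1296 (s = (-36)**2 = 1296)
a(-18, -1) - s = (1/2)*(39 - 1)/(-18) - 1*1296 = (1/2)*(-1/18)*38 - 1296 = -19/18 - 1296 = -23347/18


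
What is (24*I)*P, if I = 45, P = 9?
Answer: 9720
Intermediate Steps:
(24*I)*P = (24*45)*9 = 1080*9 = 9720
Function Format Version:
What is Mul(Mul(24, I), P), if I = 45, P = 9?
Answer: 9720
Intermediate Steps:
Mul(Mul(24, I), P) = Mul(Mul(24, 45), 9) = Mul(1080, 9) = 9720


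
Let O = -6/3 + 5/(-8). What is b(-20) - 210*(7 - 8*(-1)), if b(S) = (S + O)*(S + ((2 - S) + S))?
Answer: -10971/4 ≈ -2742.8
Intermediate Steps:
O = -21/8 (O = -6*⅓ + 5*(-⅛) = -2 - 5/8 = -21/8 ≈ -2.6250)
b(S) = (2 + S)*(-21/8 + S) (b(S) = (S - 21/8)*(S + ((2 - S) + S)) = (-21/8 + S)*(S + 2) = (-21/8 + S)*(2 + S) = (2 + S)*(-21/8 + S))
b(-20) - 210*(7 - 8*(-1)) = (-21/4 + (-20)² - 5/8*(-20)) - 210*(7 - 8*(-1)) = (-21/4 + 400 + 25/2) - 210*(7 + 8) = 1629/4 - 210*15 = 1629/4 - 3150 = -10971/4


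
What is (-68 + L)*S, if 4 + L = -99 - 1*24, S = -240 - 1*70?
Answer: 60450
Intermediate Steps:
S = -310 (S = -240 - 70 = -310)
L = -127 (L = -4 + (-99 - 1*24) = -4 + (-99 - 24) = -4 - 123 = -127)
(-68 + L)*S = (-68 - 127)*(-310) = -195*(-310) = 60450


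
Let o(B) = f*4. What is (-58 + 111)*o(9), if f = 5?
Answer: 1060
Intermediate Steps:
o(B) = 20 (o(B) = 5*4 = 20)
(-58 + 111)*o(9) = (-58 + 111)*20 = 53*20 = 1060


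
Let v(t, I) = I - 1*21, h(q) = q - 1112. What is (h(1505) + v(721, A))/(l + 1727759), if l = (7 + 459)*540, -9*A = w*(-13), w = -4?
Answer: 3296/17814591 ≈ 0.00018502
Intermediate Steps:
A = -52/9 (A = -(-4)*(-13)/9 = -⅑*52 = -52/9 ≈ -5.7778)
l = 251640 (l = 466*540 = 251640)
h(q) = -1112 + q
v(t, I) = -21 + I (v(t, I) = I - 21 = -21 + I)
(h(1505) + v(721, A))/(l + 1727759) = ((-1112 + 1505) + (-21 - 52/9))/(251640 + 1727759) = (393 - 241/9)/1979399 = (3296/9)*(1/1979399) = 3296/17814591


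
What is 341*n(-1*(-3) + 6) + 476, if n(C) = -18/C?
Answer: -206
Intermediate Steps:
341*n(-1*(-3) + 6) + 476 = 341*(-18/(-1*(-3) + 6)) + 476 = 341*(-18/(3 + 6)) + 476 = 341*(-18/9) + 476 = 341*(-18*1/9) + 476 = 341*(-2) + 476 = -682 + 476 = -206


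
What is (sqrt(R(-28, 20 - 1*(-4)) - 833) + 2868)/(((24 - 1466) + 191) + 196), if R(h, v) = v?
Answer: -2868/1055 - I*sqrt(809)/1055 ≈ -2.7185 - 0.02696*I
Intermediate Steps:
(sqrt(R(-28, 20 - 1*(-4)) - 833) + 2868)/(((24 - 1466) + 191) + 196) = (sqrt((20 - 1*(-4)) - 833) + 2868)/(((24 - 1466) + 191) + 196) = (sqrt((20 + 4) - 833) + 2868)/((-1442 + 191) + 196) = (sqrt(24 - 833) + 2868)/(-1251 + 196) = (sqrt(-809) + 2868)/(-1055) = (I*sqrt(809) + 2868)*(-1/1055) = (2868 + I*sqrt(809))*(-1/1055) = -2868/1055 - I*sqrt(809)/1055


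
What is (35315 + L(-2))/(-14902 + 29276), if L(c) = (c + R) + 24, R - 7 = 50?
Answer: 17697/7187 ≈ 2.4624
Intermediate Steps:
R = 57 (R = 7 + 50 = 57)
L(c) = 81 + c (L(c) = (c + 57) + 24 = (57 + c) + 24 = 81 + c)
(35315 + L(-2))/(-14902 + 29276) = (35315 + (81 - 2))/(-14902 + 29276) = (35315 + 79)/14374 = 35394*(1/14374) = 17697/7187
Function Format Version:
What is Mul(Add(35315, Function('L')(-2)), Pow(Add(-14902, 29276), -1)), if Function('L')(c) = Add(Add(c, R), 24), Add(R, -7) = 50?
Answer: Rational(17697, 7187) ≈ 2.4624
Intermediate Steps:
R = 57 (R = Add(7, 50) = 57)
Function('L')(c) = Add(81, c) (Function('L')(c) = Add(Add(c, 57), 24) = Add(Add(57, c), 24) = Add(81, c))
Mul(Add(35315, Function('L')(-2)), Pow(Add(-14902, 29276), -1)) = Mul(Add(35315, Add(81, -2)), Pow(Add(-14902, 29276), -1)) = Mul(Add(35315, 79), Pow(14374, -1)) = Mul(35394, Rational(1, 14374)) = Rational(17697, 7187)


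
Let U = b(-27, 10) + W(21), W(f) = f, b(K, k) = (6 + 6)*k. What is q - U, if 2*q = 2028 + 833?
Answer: 2579/2 ≈ 1289.5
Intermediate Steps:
b(K, k) = 12*k
U = 141 (U = 12*10 + 21 = 120 + 21 = 141)
q = 2861/2 (q = (2028 + 833)/2 = (1/2)*2861 = 2861/2 ≈ 1430.5)
q - U = 2861/2 - 1*141 = 2861/2 - 141 = 2579/2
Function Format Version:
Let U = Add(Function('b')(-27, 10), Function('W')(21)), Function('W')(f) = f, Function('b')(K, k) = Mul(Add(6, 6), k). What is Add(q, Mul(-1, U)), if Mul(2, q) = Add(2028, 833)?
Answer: Rational(2579, 2) ≈ 1289.5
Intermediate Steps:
Function('b')(K, k) = Mul(12, k)
U = 141 (U = Add(Mul(12, 10), 21) = Add(120, 21) = 141)
q = Rational(2861, 2) (q = Mul(Rational(1, 2), Add(2028, 833)) = Mul(Rational(1, 2), 2861) = Rational(2861, 2) ≈ 1430.5)
Add(q, Mul(-1, U)) = Add(Rational(2861, 2), Mul(-1, 141)) = Add(Rational(2861, 2), -141) = Rational(2579, 2)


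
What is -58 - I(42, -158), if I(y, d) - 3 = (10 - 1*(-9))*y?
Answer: -859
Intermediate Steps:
I(y, d) = 3 + 19*y (I(y, d) = 3 + (10 - 1*(-9))*y = 3 + (10 + 9)*y = 3 + 19*y)
-58 - I(42, -158) = -58 - (3 + 19*42) = -58 - (3 + 798) = -58 - 1*801 = -58 - 801 = -859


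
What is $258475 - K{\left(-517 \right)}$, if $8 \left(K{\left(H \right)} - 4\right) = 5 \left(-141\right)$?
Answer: $\frac{2068473}{8} \approx 2.5856 \cdot 10^{5}$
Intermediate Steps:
$K{\left(H \right)} = - \frac{673}{8}$ ($K{\left(H \right)} = 4 + \frac{5 \left(-141\right)}{8} = 4 + \frac{1}{8} \left(-705\right) = 4 - \frac{705}{8} = - \frac{673}{8}$)
$258475 - K{\left(-517 \right)} = 258475 - - \frac{673}{8} = 258475 + \frac{673}{8} = \frac{2068473}{8}$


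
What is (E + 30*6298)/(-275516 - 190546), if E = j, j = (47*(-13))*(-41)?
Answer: -213991/466062 ≈ -0.45915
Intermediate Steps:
j = 25051 (j = -611*(-41) = 25051)
E = 25051
(E + 30*6298)/(-275516 - 190546) = (25051 + 30*6298)/(-275516 - 190546) = (25051 + 188940)/(-466062) = 213991*(-1/466062) = -213991/466062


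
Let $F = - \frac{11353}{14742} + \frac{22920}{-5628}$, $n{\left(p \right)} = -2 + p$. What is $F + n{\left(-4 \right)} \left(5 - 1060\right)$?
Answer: $\frac{6247446509}{987714} \approx 6325.2$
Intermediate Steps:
$F = - \frac{4783111}{987714}$ ($F = \left(-11353\right) \frac{1}{14742} + 22920 \left(- \frac{1}{5628}\right) = - \frac{11353}{14742} - \frac{1910}{469} = - \frac{4783111}{987714} \approx -4.8426$)
$F + n{\left(-4 \right)} \left(5 - 1060\right) = - \frac{4783111}{987714} + \left(-2 - 4\right) \left(5 - 1060\right) = - \frac{4783111}{987714} - 6 \left(5 - 1060\right) = - \frac{4783111}{987714} - -6330 = - \frac{4783111}{987714} + 6330 = \frac{6247446509}{987714}$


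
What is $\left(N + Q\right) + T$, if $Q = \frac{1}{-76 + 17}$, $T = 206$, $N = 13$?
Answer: $\frac{12920}{59} \approx 218.98$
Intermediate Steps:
$Q = - \frac{1}{59}$ ($Q = \frac{1}{-59} = - \frac{1}{59} \approx -0.016949$)
$\left(N + Q\right) + T = \left(13 - \frac{1}{59}\right) + 206 = \frac{766}{59} + 206 = \frac{12920}{59}$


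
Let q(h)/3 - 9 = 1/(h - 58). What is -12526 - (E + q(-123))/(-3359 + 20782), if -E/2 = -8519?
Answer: -39504618900/3153563 ≈ -12527.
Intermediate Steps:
q(h) = 27 + 3/(-58 + h) (q(h) = 27 + 3/(h - 58) = 27 + 3/(-58 + h))
E = 17038 (E = -2*(-8519) = 17038)
-12526 - (E + q(-123))/(-3359 + 20782) = -12526 - (17038 + 3*(-521 + 9*(-123))/(-58 - 123))/(-3359 + 20782) = -12526 - (17038 + 3*(-521 - 1107)/(-181))/17423 = -12526 - (17038 + 3*(-1/181)*(-1628))/17423 = -12526 - (17038 + 4884/181)/17423 = -12526 - 3088762/(181*17423) = -12526 - 1*3088762/3153563 = -12526 - 3088762/3153563 = -39504618900/3153563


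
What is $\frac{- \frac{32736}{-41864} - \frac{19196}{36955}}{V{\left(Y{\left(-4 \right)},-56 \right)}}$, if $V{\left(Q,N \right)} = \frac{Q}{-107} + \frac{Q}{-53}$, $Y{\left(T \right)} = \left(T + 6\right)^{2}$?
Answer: $- \frac{35987593229}{15470841200} \approx -2.3262$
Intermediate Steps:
$Y{\left(T \right)} = \left(6 + T\right)^{2}$
$V{\left(Q,N \right)} = - \frac{160 Q}{5671}$ ($V{\left(Q,N \right)} = Q \left(- \frac{1}{107}\right) + Q \left(- \frac{1}{53}\right) = - \frac{Q}{107} - \frac{Q}{53} = - \frac{160 Q}{5671}$)
$\frac{- \frac{32736}{-41864} - \frac{19196}{36955}}{V{\left(Y{\left(-4 \right)},-56 \right)}} = \frac{- \frac{32736}{-41864} - \frac{19196}{36955}}{\left(- \frac{160}{5671}\right) \left(6 - 4\right)^{2}} = \frac{\left(-32736\right) \left(- \frac{1}{41864}\right) - \frac{19196}{36955}}{\left(- \frac{160}{5671}\right) 2^{2}} = \frac{\frac{4092}{5233} - \frac{19196}{36955}}{\left(- \frac{160}{5671}\right) 4} = \frac{50767192}{193385515 \left(- \frac{640}{5671}\right)} = \frac{50767192}{193385515} \left(- \frac{5671}{640}\right) = - \frac{35987593229}{15470841200}$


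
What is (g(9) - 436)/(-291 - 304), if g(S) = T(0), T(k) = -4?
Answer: 88/119 ≈ 0.73950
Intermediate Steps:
g(S) = -4
(g(9) - 436)/(-291 - 304) = (-4 - 436)/(-291 - 304) = -440/(-595) = -440*(-1/595) = 88/119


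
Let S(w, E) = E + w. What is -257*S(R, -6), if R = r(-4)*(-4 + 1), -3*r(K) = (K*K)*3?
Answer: -10794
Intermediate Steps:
r(K) = -K² (r(K) = -K*K*3/3 = -K²*3/3 = -K²)
R = 48 (R = (-1*(-4)²)*(-4 + 1) = -1*16*(-3) = -16*(-3) = 48)
-257*S(R, -6) = -257*(-6 + 48) = -257*42 = -10794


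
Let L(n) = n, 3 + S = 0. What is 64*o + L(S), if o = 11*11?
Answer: 7741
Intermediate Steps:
S = -3 (S = -3 + 0 = -3)
o = 121
64*o + L(S) = 64*121 - 3 = 7744 - 3 = 7741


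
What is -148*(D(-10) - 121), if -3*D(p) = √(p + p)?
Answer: 17908 + 296*I*√5/3 ≈ 17908.0 + 220.63*I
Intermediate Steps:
D(p) = -√2*√p/3 (D(p) = -√(p + p)/3 = -√2*√p/3)
-148*(D(-10) - 121) = -148*(-√2*√(-10)/3 - 121) = -148*(-√2*I*√10/3 - 121) = -148*(-2*I*√5/3 - 121) = -148*(-121 - 2*I*√5/3) = 17908 + 296*I*√5/3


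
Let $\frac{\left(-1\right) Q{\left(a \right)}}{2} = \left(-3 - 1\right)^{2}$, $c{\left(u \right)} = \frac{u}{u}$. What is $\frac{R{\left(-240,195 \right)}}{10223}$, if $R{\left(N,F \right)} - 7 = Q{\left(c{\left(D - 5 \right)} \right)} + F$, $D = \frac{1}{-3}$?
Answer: $\frac{170}{10223} \approx 0.016629$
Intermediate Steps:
$D = - \frac{1}{3} \approx -0.33333$
$c{\left(u \right)} = 1$
$Q{\left(a \right)} = -32$ ($Q{\left(a \right)} = - 2 \left(-3 - 1\right)^{2} = - 2 \left(-4\right)^{2} = \left(-2\right) 16 = -32$)
$R{\left(N,F \right)} = -25 + F$ ($R{\left(N,F \right)} = 7 + \left(-32 + F\right) = -25 + F$)
$\frac{R{\left(-240,195 \right)}}{10223} = \frac{-25 + 195}{10223} = 170 \cdot \frac{1}{10223} = \frac{170}{10223}$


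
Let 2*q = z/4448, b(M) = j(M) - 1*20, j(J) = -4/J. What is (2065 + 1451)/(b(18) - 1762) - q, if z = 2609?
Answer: -40419173/17836480 ≈ -2.2661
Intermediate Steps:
b(M) = -20 - 4/M (b(M) = -4/M - 1*20 = -4/M - 20 = -20 - 4/M)
q = 2609/8896 (q = (2609/4448)/2 = (2609*(1/4448))/2 = (½)*(2609/4448) = 2609/8896 ≈ 0.29328)
(2065 + 1451)/(b(18) - 1762) - q = (2065 + 1451)/((-20 - 4/18) - 1762) - 1*2609/8896 = 3516/((-20 - 4*1/18) - 1762) - 2609/8896 = 3516/((-20 - 2/9) - 1762) - 2609/8896 = 3516/(-182/9 - 1762) - 2609/8896 = 3516/(-16040/9) - 2609/8896 = 3516*(-9/16040) - 2609/8896 = -7911/4010 - 2609/8896 = -40419173/17836480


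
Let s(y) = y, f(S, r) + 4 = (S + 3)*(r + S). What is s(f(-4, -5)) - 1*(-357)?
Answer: 362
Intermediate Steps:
f(S, r) = -4 + (3 + S)*(S + r) (f(S, r) = -4 + (S + 3)*(r + S) = -4 + (3 + S)*(S + r))
s(f(-4, -5)) - 1*(-357) = (-4 + (-4)**2 + 3*(-4) + 3*(-5) - 4*(-5)) - 1*(-357) = (-4 + 16 - 12 - 15 + 20) + 357 = 5 + 357 = 362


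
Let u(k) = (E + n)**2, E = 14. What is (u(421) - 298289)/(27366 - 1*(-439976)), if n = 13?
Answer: -148780/233671 ≈ -0.63671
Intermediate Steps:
u(k) = 729 (u(k) = (14 + 13)**2 = 27**2 = 729)
(u(421) - 298289)/(27366 - 1*(-439976)) = (729 - 298289)/(27366 - 1*(-439976)) = -297560/(27366 + 439976) = -297560/467342 = -297560*1/467342 = -148780/233671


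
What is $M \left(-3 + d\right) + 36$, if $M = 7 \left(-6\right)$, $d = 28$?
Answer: $-1014$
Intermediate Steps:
$M = -42$
$M \left(-3 + d\right) + 36 = - 42 \left(-3 + 28\right) + 36 = \left(-42\right) 25 + 36 = -1050 + 36 = -1014$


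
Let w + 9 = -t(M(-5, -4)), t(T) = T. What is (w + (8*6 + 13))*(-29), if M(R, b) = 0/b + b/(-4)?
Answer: -1479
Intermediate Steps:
M(R, b) = -b/4 (M(R, b) = 0 + b*(-¼) = 0 - b/4 = -b/4)
w = -10 (w = -9 - (-1)*(-4)/4 = -9 - 1*1 = -9 - 1 = -10)
(w + (8*6 + 13))*(-29) = (-10 + (8*6 + 13))*(-29) = (-10 + (48 + 13))*(-29) = (-10 + 61)*(-29) = 51*(-29) = -1479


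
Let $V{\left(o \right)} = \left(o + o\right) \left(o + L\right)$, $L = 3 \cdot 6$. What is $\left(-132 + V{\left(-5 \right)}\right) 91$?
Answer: $-23842$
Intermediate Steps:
$L = 18$
$V{\left(o \right)} = 2 o \left(18 + o\right)$ ($V{\left(o \right)} = \left(o + o\right) \left(o + 18\right) = 2 o \left(18 + o\right)$)
$\left(-132 + V{\left(-5 \right)}\right) 91 = \left(-132 + 2 \left(-5\right) \left(18 - 5\right)\right) 91 = \left(-132 + 2 \left(-5\right) 13\right) 91 = \left(-132 - 130\right) 91 = \left(-262\right) 91 = -23842$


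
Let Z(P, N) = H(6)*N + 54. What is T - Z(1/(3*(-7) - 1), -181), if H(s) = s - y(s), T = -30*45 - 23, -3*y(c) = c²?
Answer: 1831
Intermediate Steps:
y(c) = -c²/3
T = -1373 (T = -1350 - 23 = -1373)
H(s) = s + s²/3 (H(s) = s - (-1)*s²/3 = s + s²/3)
Z(P, N) = 54 + 18*N (Z(P, N) = ((⅓)*6*(3 + 6))*N + 54 = ((⅓)*6*9)*N + 54 = 18*N + 54 = 54 + 18*N)
T - Z(1/(3*(-7) - 1), -181) = -1373 - (54 + 18*(-181)) = -1373 - (54 - 3258) = -1373 - 1*(-3204) = -1373 + 3204 = 1831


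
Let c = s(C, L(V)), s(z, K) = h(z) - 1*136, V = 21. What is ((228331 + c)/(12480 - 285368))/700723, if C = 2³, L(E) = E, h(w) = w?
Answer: -228203/191218898024 ≈ -1.1934e-6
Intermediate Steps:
C = 8
s(z, K) = -136 + z (s(z, K) = z - 1*136 = z - 136 = -136 + z)
c = -128 (c = -136 + 8 = -128)
((228331 + c)/(12480 - 285368))/700723 = ((228331 - 128)/(12480 - 285368))/700723 = (228203/(-272888))*(1/700723) = (228203*(-1/272888))*(1/700723) = -228203/272888*1/700723 = -228203/191218898024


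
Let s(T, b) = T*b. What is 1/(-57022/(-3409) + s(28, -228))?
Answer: -487/3100862 ≈ -0.00015705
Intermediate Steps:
1/(-57022/(-3409) + s(28, -228)) = 1/(-57022/(-3409) + 28*(-228)) = 1/(-57022*(-1/3409) - 6384) = 1/(8146/487 - 6384) = 1/(-3100862/487) = -487/3100862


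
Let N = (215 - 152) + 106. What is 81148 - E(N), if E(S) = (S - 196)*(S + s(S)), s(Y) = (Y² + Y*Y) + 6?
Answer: 1628167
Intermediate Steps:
s(Y) = 6 + 2*Y² (s(Y) = (Y² + Y²) + 6 = 2*Y² + 6 = 6 + 2*Y²)
N = 169 (N = 63 + 106 = 169)
E(S) = (-196 + S)*(6 + S + 2*S²) (E(S) = (S - 196)*(S + (6 + 2*S²)) = (-196 + S)*(6 + S + 2*S²))
81148 - E(N) = 81148 - (-1176 - 391*169² - 190*169 + 2*169³) = 81148 - (-1176 - 391*28561 - 32110 + 2*4826809) = 81148 - (-1176 - 11167351 - 32110 + 9653618) = 81148 - 1*(-1547019) = 81148 + 1547019 = 1628167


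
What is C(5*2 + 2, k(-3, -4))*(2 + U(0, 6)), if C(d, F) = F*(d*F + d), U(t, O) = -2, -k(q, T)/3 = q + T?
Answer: 0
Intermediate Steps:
k(q, T) = -3*T - 3*q (k(q, T) = -3*(q + T) = -3*(T + q) = -3*T - 3*q)
C(d, F) = F*(d + F*d) (C(d, F) = F*(F*d + d) = F*(d + F*d))
C(5*2 + 2, k(-3, -4))*(2 + U(0, 6)) = ((-3*(-4) - 3*(-3))*(5*2 + 2)*(1 + (-3*(-4) - 3*(-3))))*(2 - 2) = ((12 + 9)*(10 + 2)*(1 + (12 + 9)))*0 = (21*12*(1 + 21))*0 = (21*12*22)*0 = 5544*0 = 0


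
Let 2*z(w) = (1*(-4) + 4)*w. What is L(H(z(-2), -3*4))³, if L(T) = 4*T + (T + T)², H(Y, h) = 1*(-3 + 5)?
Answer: 13824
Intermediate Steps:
z(w) = 0 (z(w) = ((1*(-4) + 4)*w)/2 = ((-4 + 4)*w)/2 = (0*w)/2 = (½)*0 = 0)
H(Y, h) = 2 (H(Y, h) = 1*2 = 2)
L(T) = 4*T + 4*T² (L(T) = 4*T + (2*T)² = 4*T + 4*T²)
L(H(z(-2), -3*4))³ = (4*2*(1 + 2))³ = (4*2*3)³ = 24³ = 13824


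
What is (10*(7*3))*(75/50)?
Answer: 315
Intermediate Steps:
(10*(7*3))*(75/50) = (10*21)*(75*(1/50)) = 210*(3/2) = 315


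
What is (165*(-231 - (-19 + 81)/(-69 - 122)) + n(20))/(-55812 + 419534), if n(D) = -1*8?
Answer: -7271263/69470902 ≈ -0.10467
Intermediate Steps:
n(D) = -8
(165*(-231 - (-19 + 81)/(-69 - 122)) + n(20))/(-55812 + 419534) = (165*(-231 - (-19 + 81)/(-69 - 122)) - 8)/(-55812 + 419534) = (165*(-231 - 62/(-191)) - 8)/363722 = (165*(-231 - 62*(-1)/191) - 8)*(1/363722) = (165*(-231 - 1*(-62/191)) - 8)*(1/363722) = (165*(-231 + 62/191) - 8)*(1/363722) = (165*(-44059/191) - 8)*(1/363722) = (-7269735/191 - 8)*(1/363722) = -7271263/191*1/363722 = -7271263/69470902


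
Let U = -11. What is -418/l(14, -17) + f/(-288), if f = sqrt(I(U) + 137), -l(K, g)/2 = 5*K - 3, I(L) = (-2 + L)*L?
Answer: 209/67 - sqrt(70)/144 ≈ 3.0613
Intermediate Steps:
I(L) = L*(-2 + L)
l(K, g) = 6 - 10*K (l(K, g) = -2*(5*K - 3) = -2*(-3 + 5*K) = 6 - 10*K)
f = 2*sqrt(70) (f = sqrt(-11*(-2 - 11) + 137) = sqrt(-11*(-13) + 137) = sqrt(143 + 137) = sqrt(280) = 2*sqrt(70) ≈ 16.733)
-418/l(14, -17) + f/(-288) = -418/(6 - 10*14) + (2*sqrt(70))/(-288) = -418/(6 - 140) + (2*sqrt(70))*(-1/288) = -418/(-134) - sqrt(70)/144 = -418*(-1/134) - sqrt(70)/144 = 209/67 - sqrt(70)/144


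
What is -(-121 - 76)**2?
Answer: -38809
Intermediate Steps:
-(-121 - 76)**2 = -1*(-197)**2 = -1*38809 = -38809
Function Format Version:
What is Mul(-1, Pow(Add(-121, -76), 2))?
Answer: -38809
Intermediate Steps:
Mul(-1, Pow(Add(-121, -76), 2)) = Mul(-1, Pow(-197, 2)) = Mul(-1, 38809) = -38809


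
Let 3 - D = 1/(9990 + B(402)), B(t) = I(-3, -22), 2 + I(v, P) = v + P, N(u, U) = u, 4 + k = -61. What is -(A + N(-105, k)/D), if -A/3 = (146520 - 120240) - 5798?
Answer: 1837544163/29888 ≈ 61481.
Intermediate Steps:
k = -65 (k = -4 - 61 = -65)
I(v, P) = -2 + P + v (I(v, P) = -2 + (v + P) = -2 + (P + v) = -2 + P + v)
B(t) = -27 (B(t) = -2 - 22 - 3 = -27)
A = -61446 (A = -3*((146520 - 120240) - 5798) = -3*(26280 - 5798) = -3*20482 = -61446)
D = 29888/9963 (D = 3 - 1/(9990 - 27) = 3 - 1/9963 = 29888/9963 ≈ 2.9999)
-(A + N(-105, k)/D) = -(-61446 - 105/29888/9963) = -(-61446 - 105*9963/29888) = -(-61446 - 1046115/29888) = -1*(-1837544163/29888) = 1837544163/29888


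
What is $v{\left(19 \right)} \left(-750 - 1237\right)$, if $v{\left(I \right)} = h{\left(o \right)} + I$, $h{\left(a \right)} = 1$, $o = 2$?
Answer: $-39740$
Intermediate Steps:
$v{\left(I \right)} = 1 + I$
$v{\left(19 \right)} \left(-750 - 1237\right) = \left(1 + 19\right) \left(-750 - 1237\right) = 20 \left(-1987\right) = -39740$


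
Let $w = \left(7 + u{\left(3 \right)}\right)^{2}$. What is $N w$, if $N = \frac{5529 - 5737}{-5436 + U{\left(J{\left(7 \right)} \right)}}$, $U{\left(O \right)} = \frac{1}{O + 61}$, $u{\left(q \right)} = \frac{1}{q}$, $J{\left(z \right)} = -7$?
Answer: $\frac{604032}{293543} \approx 2.0577$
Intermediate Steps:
$U{\left(O \right)} = \frac{1}{61 + O}$
$w = \frac{484}{9}$ ($w = \left(7 + \frac{1}{3}\right)^{2} = \left(\frac{22}{3}\right)^{2} = \frac{484}{9} \approx 53.778$)
$N = \frac{11232}{293543}$ ($N = \frac{5529 - 5737}{-5436 + \frac{1}{61 - 7}} = - \frac{208}{-5436 + \frac{1}{54}} = - \frac{208}{- \frac{293543}{54}} = \left(-208\right) \left(- \frac{54}{293543}\right) = \frac{11232}{293543} \approx 0.038264$)
$N w = \frac{11232}{293543} \cdot \frac{484}{9} = \frac{604032}{293543}$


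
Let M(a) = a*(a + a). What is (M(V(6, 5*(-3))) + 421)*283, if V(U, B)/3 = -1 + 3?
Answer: 139519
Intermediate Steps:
V(U, B) = 6 (V(U, B) = 3*(-1 + 3) = 3*2 = 6)
M(a) = 2*a² (M(a) = a*(2*a) = 2*a²)
(M(V(6, 5*(-3))) + 421)*283 = (2*6² + 421)*283 = (2*36 + 421)*283 = (72 + 421)*283 = 493*283 = 139519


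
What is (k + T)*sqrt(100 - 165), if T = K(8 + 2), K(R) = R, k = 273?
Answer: 283*I*sqrt(65) ≈ 2281.6*I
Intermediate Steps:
T = 10 (T = 8 + 2 = 10)
(k + T)*sqrt(100 - 165) = (273 + 10)*sqrt(100 - 165) = 283*sqrt(-65) = 283*(I*sqrt(65)) = 283*I*sqrt(65)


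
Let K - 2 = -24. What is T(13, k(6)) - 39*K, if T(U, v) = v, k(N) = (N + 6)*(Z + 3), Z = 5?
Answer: 954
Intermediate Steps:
K = -22 (K = 2 - 24 = -22)
k(N) = 48 + 8*N (k(N) = (N + 6)*(5 + 3) = (6 + N)*8 = 48 + 8*N)
T(13, k(6)) - 39*K = (48 + 8*6) - 39*(-22) = (48 + 48) + 858 = 96 + 858 = 954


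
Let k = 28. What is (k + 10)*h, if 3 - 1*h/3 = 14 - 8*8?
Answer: 6042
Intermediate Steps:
h = 159 (h = 9 - 3*(14 - 8*8) = 9 - 3*(14 - 64) = 9 - 3*(-50) = 9 + 150 = 159)
(k + 10)*h = (28 + 10)*159 = 38*159 = 6042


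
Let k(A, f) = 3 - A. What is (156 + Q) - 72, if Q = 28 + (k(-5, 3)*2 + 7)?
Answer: 135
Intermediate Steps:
Q = 51 (Q = 28 + ((3 - 1*(-5))*2 + 7) = 28 + ((3 + 5)*2 + 7) = 28 + (8*2 + 7) = 28 + (16 + 7) = 28 + 23 = 51)
(156 + Q) - 72 = (156 + 51) - 72 = 207 - 72 = 135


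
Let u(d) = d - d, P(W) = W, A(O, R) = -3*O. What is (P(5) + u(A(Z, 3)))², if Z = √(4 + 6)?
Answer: 25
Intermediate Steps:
Z = √10 ≈ 3.1623
u(d) = 0
(P(5) + u(A(Z, 3)))² = (5 + 0)² = 5² = 25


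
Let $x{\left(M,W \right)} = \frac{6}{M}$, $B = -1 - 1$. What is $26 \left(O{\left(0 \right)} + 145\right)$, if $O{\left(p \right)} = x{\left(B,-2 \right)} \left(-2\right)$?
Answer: $3926$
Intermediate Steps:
$B = -2$
$O{\left(p \right)} = 6$ ($O{\left(p \right)} = \frac{6}{-2} \left(-2\right) = 6 \left(- \frac{1}{2}\right) \left(-2\right) = \left(-3\right) \left(-2\right) = 6$)
$26 \left(O{\left(0 \right)} + 145\right) = 26 \left(6 + 145\right) = 26 \cdot 151 = 3926$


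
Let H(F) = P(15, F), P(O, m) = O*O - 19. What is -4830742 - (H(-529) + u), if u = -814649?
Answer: -4016299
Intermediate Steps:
P(O, m) = -19 + O**2 (P(O, m) = O**2 - 19 = -19 + O**2)
H(F) = 206 (H(F) = -19 + 15**2 = -19 + 225 = 206)
-4830742 - (H(-529) + u) = -4830742 - (206 - 814649) = -4830742 - 1*(-814443) = -4830742 + 814443 = -4016299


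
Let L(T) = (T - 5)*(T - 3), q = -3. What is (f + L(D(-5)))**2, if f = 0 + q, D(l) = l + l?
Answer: 36864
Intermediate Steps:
D(l) = 2*l
L(T) = (-5 + T)*(-3 + T)
f = -3 (f = 0 - 3 = -3)
(f + L(D(-5)))**2 = (-3 + (15 + (2*(-5))**2 - 16*(-5)))**2 = (-3 + (15 + (-10)**2 - 8*(-10)))**2 = (-3 + (15 + 100 + 80))**2 = (-3 + 195)**2 = 192**2 = 36864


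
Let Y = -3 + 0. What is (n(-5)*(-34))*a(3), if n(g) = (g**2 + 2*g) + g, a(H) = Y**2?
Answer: -3060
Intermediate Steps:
Y = -3
a(H) = 9 (a(H) = (-3)**2 = 9)
n(g) = g**2 + 3*g
(n(-5)*(-34))*a(3) = (-5*(3 - 5)*(-34))*9 = (-5*(-2)*(-34))*9 = (10*(-34))*9 = -340*9 = -3060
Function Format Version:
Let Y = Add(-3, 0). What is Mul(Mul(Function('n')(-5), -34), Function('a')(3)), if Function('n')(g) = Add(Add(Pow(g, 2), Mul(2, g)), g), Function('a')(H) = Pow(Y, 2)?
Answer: -3060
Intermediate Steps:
Y = -3
Function('a')(H) = 9 (Function('a')(H) = Pow(-3, 2) = 9)
Function('n')(g) = Add(Pow(g, 2), Mul(3, g))
Mul(Mul(Function('n')(-5), -34), Function('a')(3)) = Mul(Mul(Mul(-5, Add(3, -5)), -34), 9) = Mul(Mul(Mul(-5, -2), -34), 9) = Mul(Mul(10, -34), 9) = Mul(-340, 9) = -3060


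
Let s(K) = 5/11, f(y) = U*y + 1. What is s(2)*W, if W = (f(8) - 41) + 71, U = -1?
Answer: 115/11 ≈ 10.455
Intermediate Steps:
f(y) = 1 - y (f(y) = -y + 1 = 1 - y)
s(K) = 5/11 (s(K) = 5*(1/11) = 5/11)
W = 23 (W = ((1 - 1*8) - 41) + 71 = ((1 - 8) - 41) + 71 = (-7 - 41) + 71 = -48 + 71 = 23)
s(2)*W = (5/11)*23 = 115/11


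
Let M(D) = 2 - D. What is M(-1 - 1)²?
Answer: 16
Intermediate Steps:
M(-1 - 1)² = (2 - (-1 - 1))² = (2 - 1*(-2))² = (2 + 2)² = 4² = 16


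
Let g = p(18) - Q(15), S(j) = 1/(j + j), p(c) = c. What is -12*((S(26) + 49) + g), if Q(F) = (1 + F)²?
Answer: 29481/13 ≈ 2267.8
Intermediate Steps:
S(j) = 1/(2*j)
g = -238 (g = 18 - (1 + 15)² = 18 - 1*16² = 18 - 1*256 = 18 - 256 = -238)
-12*((S(26) + 49) + g) = -12*(((½)/26 + 49) - 238) = -12*(((½)*(1/26) + 49) - 238) = -12*((1/52 + 49) - 238) = -12*(2549/52 - 238) = -12*(-9827/52) = 29481/13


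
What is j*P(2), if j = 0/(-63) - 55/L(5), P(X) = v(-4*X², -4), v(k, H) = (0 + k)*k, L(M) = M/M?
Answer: -14080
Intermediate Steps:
L(M) = 1
v(k, H) = k² (v(k, H) = k*k = k²)
P(X) = 16*X⁴ (P(X) = (-4*X²)² = 16*X⁴)
j = -55 (j = 0/(-63) - 55/1 = 0*(-1/63) - 55*1 = 0 - 55 = -55)
j*P(2) = -880*2⁴ = -880*16 = -55*256 = -14080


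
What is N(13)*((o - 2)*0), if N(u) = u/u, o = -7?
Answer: 0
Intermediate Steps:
N(u) = 1
N(13)*((o - 2)*0) = 1*((-7 - 2)*0) = 1*(-9*0) = 1*0 = 0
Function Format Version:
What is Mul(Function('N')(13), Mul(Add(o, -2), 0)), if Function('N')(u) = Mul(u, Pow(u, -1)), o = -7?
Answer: 0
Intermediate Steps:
Function('N')(u) = 1
Mul(Function('N')(13), Mul(Add(o, -2), 0)) = Mul(1, Mul(Add(-7, -2), 0)) = Mul(1, Mul(-9, 0)) = Mul(1, 0) = 0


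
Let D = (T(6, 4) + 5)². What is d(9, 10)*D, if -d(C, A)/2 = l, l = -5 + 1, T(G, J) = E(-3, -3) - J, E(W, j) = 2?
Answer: 72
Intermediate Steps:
T(G, J) = 2 - J
l = -4
d(C, A) = 8 (d(C, A) = -2*(-4) = 8)
D = 9 (D = ((2 - 1*4) + 5)² = ((2 - 4) + 5)² = (-2 + 5)² = 3² = 9)
d(9, 10)*D = 8*9 = 72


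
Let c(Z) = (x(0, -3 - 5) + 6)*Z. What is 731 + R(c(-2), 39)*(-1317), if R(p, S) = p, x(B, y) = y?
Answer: -4537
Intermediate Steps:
c(Z) = -2*Z (c(Z) = ((-3 - 5) + 6)*Z = (-8 + 6)*Z = -2*Z)
731 + R(c(-2), 39)*(-1317) = 731 - 2*(-2)*(-1317) = 731 + 4*(-1317) = 731 - 5268 = -4537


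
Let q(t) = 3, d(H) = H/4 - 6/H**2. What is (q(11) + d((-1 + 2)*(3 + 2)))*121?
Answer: 48521/100 ≈ 485.21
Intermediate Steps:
d(H) = -6/H**2 + H/4 (d(H) = H*(1/4) - 6/H**2 = H/4 - 6/H**2 = -6/H**2 + H/4)
(q(11) + d((-1 + 2)*(3 + 2)))*121 = (3 + (-6*1/((-1 + 2)**2*(3 + 2)**2) + ((-1 + 2)*(3 + 2))/4))*121 = (3 + (-6/(1*5)**2 + (1*5)/4))*121 = (3 + (-6/5**2 + (1/4)*5))*121 = (3 + (-6*1/25 + 5/4))*121 = (3 + (-6/25 + 5/4))*121 = (3 + 101/100)*121 = (401/100)*121 = 48521/100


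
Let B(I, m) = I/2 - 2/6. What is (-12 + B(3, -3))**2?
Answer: 4225/36 ≈ 117.36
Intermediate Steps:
B(I, m) = -1/3 + I/2 (B(I, m) = I*(1/2) - 2*1/6 = I/2 - 1/3 = -1/3 + I/2)
(-12 + B(3, -3))**2 = (-12 + (-1/3 + (1/2)*3))**2 = (-12 + (-1/3 + 3/2))**2 = (-12 + 7/6)**2 = (-65/6)**2 = 4225/36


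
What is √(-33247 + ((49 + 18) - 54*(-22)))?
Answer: 2*I*√7998 ≈ 178.86*I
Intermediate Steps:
√(-33247 + ((49 + 18) - 54*(-22))) = √(-33247 + (67 + 1188)) = √(-33247 + 1255) = √(-31992) = 2*I*√7998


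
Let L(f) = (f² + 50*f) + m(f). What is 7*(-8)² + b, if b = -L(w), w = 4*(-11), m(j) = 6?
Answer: 706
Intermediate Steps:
w = -44
L(f) = 6 + f² + 50*f (L(f) = (f² + 50*f) + 6 = 6 + f² + 50*f)
b = 258 (b = -(6 + (-44)² + 50*(-44)) = -(6 + 1936 - 2200) = -1*(-258) = 258)
7*(-8)² + b = 7*(-8)² + 258 = 7*64 + 258 = 448 + 258 = 706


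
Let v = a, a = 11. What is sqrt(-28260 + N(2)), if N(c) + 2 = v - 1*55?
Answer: I*sqrt(28306) ≈ 168.24*I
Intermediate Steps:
v = 11
N(c) = -46 (N(c) = -2 + (11 - 1*55) = -2 + (11 - 55) = -2 - 44 = -46)
sqrt(-28260 + N(2)) = sqrt(-28260 - 46) = sqrt(-28306) = I*sqrt(28306)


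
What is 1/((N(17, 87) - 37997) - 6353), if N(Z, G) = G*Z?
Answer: -1/42871 ≈ -2.3326e-5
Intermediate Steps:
1/((N(17, 87) - 37997) - 6353) = 1/((87*17 - 37997) - 6353) = 1/((1479 - 37997) - 6353) = 1/(-36518 - 6353) = 1/(-42871) = -1/42871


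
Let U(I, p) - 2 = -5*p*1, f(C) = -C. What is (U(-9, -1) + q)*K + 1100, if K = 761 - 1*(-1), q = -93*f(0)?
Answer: 6434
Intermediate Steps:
U(I, p) = 2 - 5*p (U(I, p) = 2 - 5*p*1 = 2 - 5*p)
q = 0 (q = -(-93)*0 = -93*0 = 0)
K = 762 (K = 761 + 1 = 762)
(U(-9, -1) + q)*K + 1100 = ((2 - 5*(-1)) + 0)*762 + 1100 = ((2 + 5) + 0)*762 + 1100 = (7 + 0)*762 + 1100 = 7*762 + 1100 = 5334 + 1100 = 6434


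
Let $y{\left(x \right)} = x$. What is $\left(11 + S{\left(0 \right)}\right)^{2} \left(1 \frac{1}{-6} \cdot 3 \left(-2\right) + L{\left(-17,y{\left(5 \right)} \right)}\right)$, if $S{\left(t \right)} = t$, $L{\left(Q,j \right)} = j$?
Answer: $726$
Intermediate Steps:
$\left(11 + S{\left(0 \right)}\right)^{2} \left(1 \frac{1}{-6} \cdot 3 \left(-2\right) + L{\left(-17,y{\left(5 \right)} \right)}\right) = \left(11 + 0\right)^{2} \left(1 \frac{1}{-6} \cdot 3 \left(-2\right) + 5\right) = 11^{2} \left(1 \left(- \frac{1}{6}\right) 3 \left(-2\right) + 5\right) = 121 \left(\left(- \frac{1}{6}\right) 3 \left(-2\right) + 5\right) = 121 \left(\left(- \frac{1}{2}\right) \left(-2\right) + 5\right) = 121 \left(1 + 5\right) = 121 \cdot 6 = 726$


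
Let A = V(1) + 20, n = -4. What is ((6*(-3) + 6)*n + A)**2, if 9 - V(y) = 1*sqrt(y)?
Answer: 5776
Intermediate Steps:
V(y) = 9 - sqrt(y)
A = 28 (A = (9 - sqrt(1)) + 20 = (9 - 1*1) + 20 = (9 - 1) + 20 = 8 + 20 = 28)
((6*(-3) + 6)*n + A)**2 = ((6*(-3) + 6)*(-4) + 28)**2 = ((-18 + 6)*(-4) + 28)**2 = (-12*(-4) + 28)**2 = (48 + 28)**2 = 76**2 = 5776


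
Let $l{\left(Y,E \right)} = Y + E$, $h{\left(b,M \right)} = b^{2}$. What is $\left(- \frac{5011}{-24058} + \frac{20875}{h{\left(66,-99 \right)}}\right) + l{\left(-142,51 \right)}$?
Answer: $- \frac{4506228151}{52398324} \approx -86.0$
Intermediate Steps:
$l{\left(Y,E \right)} = E + Y$
$\left(- \frac{5011}{-24058} + \frac{20875}{h{\left(66,-99 \right)}}\right) + l{\left(-142,51 \right)} = \left(- \frac{5011}{-24058} + \frac{20875}{66^{2}}\right) + \left(51 - 142\right) = \left(\left(-5011\right) \left(- \frac{1}{24058}\right) + \frac{20875}{4356}\right) - 91 = \left(\frac{5011}{24058} + 20875 \cdot \frac{1}{4356}\right) - 91 = \left(\frac{5011}{24058} + \frac{20875}{4356}\right) - 91 = \frac{262019333}{52398324} - 91 = - \frac{4506228151}{52398324}$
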